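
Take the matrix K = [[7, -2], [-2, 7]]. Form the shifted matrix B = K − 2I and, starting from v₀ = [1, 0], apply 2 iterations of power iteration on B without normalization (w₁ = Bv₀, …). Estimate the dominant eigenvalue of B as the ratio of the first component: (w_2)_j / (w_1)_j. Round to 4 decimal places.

B = K − 2I has rows (5, -2); (-2, 5)
w1 = Bv₀ = (5·1 + (-2)·0; (-2)·1 + 5·0) = (5, -2)
w2 = Bw1 = (5·5 + (-2)·(-2); (-2)·5 + 5·(-2)) = (29, -20)
Ratio: 29/5 = 5.8000

5.8000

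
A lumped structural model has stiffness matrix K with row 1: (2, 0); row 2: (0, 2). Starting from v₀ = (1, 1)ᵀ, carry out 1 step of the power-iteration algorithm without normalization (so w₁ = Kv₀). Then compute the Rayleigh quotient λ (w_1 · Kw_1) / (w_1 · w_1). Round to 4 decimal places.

2.0000

w1 = Kv₀ = (2·1 + 0·1; 0·1 + 2·1) = (2, 2)
Kw1 = (4, 4)
w1·Kw1 = 2·4 + 2·4 = 16; w1·w1 = 2·2 + 2·2 = 8
λ ≈ 16/8 = 2.0000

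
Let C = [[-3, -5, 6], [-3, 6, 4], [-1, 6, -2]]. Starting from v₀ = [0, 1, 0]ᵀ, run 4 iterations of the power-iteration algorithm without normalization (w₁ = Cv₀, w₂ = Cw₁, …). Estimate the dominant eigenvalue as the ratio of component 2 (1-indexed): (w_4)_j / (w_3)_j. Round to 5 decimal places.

10.52485

w1 = Cv₀ = (-5, 6, 6)
w2 = Cw1 = (21, 75, 29)
w3 = Cw2 = (-264, 503, 371)
w4 = Cw3 = (503, 5294, 2540)
Ratio at component: 5294 / 503 = 10.52485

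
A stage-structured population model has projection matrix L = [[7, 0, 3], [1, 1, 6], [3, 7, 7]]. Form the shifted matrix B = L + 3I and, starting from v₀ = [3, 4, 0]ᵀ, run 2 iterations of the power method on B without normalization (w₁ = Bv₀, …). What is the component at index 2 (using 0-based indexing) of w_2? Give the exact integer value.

593

B = L + 3I has rows (10, 0, 3); (1, 4, 6); (3, 7, 10)
w1 = Bv₀ = (30, 19, 37)
w2 = Bw1 = (411, 328, 593)
Requested component of w2: 593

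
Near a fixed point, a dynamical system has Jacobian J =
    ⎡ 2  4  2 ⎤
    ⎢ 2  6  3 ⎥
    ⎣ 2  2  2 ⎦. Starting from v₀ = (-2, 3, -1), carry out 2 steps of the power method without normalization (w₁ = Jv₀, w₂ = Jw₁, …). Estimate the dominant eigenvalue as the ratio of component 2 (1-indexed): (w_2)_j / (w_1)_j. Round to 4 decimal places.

w1 = Jv₀ = (2·(-2) + 4·3 + 2·(-1); 2·(-2) + 6·3 + 3·(-1); 2·(-2) + 2·3 + 2·(-1)) = (6, 11, 0)
w2 = Jw1 = (2·6 + 4·11 + 2·0; 2·6 + 6·11 + 3·0; 2·6 + 2·11 + 2·0) = (56, 78, 34)
Ratio at component: 78 / 11 = 7.0909

λ ≈ 7.0909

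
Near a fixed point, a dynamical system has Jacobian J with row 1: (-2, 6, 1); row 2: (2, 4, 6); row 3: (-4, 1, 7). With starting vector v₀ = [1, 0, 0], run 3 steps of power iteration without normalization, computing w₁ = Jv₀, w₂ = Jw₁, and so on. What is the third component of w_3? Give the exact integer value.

-194

w1 = Jv₀ = (-2, 2, -4)
w2 = Jw1 = (12, -20, -18)
w3 = Jw2 = (-162, -164, -194)
The requested component of w3 is -194.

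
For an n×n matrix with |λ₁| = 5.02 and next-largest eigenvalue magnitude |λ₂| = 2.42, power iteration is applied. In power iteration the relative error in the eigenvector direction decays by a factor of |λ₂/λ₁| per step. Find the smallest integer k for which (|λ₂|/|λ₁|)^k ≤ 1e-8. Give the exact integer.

|λ₂/λ₁| = 2.42/5.02 = 0.48207
Need k ≥ ln(1e-8) / ln(0.48207) = -18.4207 / -0.7297 ≈ 25.245
Smallest integer k satisfying the bound: 26

26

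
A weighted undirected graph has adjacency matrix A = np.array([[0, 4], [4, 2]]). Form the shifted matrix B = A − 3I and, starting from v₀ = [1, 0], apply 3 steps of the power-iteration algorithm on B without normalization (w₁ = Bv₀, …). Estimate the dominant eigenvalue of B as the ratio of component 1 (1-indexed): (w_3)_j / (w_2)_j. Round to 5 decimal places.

B = A − 3I has rows (-3, 4); (4, -1)
w1 = Bv₀ = (-3, 4)
w2 = Bw1 = (25, -16)
w3 = Bw2 = (-139, 116)
Ratio: -139/25 = -5.56000

μ ≈ -5.56000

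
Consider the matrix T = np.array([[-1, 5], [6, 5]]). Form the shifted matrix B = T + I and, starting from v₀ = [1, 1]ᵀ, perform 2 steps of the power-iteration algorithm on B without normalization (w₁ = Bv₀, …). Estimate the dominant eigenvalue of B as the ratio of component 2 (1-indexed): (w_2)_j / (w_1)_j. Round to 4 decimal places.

B = T + I has rows (0, 5); (6, 6)
w1 = Bv₀ = (5, 12)
w2 = Bw1 = (60, 102)
Ratio: 102/12 = 8.5000

μ ≈ 8.5000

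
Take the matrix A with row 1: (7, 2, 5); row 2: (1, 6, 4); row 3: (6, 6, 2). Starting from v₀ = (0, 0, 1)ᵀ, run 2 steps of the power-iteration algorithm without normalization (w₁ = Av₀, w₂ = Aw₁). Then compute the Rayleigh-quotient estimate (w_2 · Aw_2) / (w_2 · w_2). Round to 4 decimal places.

w1 = Av₀ = (7·0 + 2·0 + 5·1; 1·0 + 6·0 + 4·1; 6·0 + 6·0 + 2·1) = (5, 4, 2)
w2 = Aw1 = (7·5 + 2·4 + 5·2; 1·5 + 6·4 + 4·2; 6·5 + 6·4 + 2·2) = (53, 37, 58)
Aw2 = (735, 507, 656)
w2·Aw2 = 53·735 + 37·507 + 58·656 = 95762; w2·w2 = 53·53 + 37·37 + 58·58 = 7542
λ ≈ 95762/7542 = 12.6972

12.6972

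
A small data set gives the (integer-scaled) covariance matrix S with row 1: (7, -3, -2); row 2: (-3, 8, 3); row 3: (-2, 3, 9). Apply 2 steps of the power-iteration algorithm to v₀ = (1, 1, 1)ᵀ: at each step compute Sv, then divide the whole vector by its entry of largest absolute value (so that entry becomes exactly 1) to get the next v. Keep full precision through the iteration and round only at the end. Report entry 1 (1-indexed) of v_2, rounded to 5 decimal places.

Sv0 = (2.000000, 8.000000, 10.000000); divide by 10.000000 → v1 = (0.200000, 0.800000, 1.000000)
Sv1 = (-3.000000, 8.800000, 11.000000); divide by 11.000000 → v2 = (-0.272727, 0.800000, 1.000000)
Requested entry of v2: -30/110 = -0.27273

-0.27273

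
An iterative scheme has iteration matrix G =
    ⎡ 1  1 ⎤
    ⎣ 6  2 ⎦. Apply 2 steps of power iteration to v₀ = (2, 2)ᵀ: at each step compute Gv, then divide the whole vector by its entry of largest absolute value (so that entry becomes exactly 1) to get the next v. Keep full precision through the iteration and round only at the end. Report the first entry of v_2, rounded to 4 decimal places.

0.3571

Gv0 = (4.00000, 16.00000); divide by 16.00000 → v1 = (0.25000, 1.00000)
Gv1 = (1.25000, 3.50000); divide by 3.50000 → v2 = (0.35714, 1.00000)
Requested entry of v2: 20/56 = 0.3571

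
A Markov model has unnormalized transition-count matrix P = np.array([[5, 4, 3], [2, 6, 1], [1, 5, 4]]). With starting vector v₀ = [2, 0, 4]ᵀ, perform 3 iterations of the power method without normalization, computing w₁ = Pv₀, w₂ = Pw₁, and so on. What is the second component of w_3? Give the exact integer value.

1186

w1 = Pv₀ = (22, 8, 18)
w2 = Pw1 = (196, 110, 134)
w3 = Pw2 = (1822, 1186, 1282)
The requested component of w3 is 1186.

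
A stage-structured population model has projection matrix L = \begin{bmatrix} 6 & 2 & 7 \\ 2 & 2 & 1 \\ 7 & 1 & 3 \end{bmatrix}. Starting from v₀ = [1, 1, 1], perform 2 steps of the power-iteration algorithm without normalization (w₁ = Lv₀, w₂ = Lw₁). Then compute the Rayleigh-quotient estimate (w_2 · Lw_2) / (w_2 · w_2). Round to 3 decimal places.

w1 = Lv₀ = (6·1 + 2·1 + 7·1; 2·1 + 2·1 + 1·1; 7·1 + 1·1 + 3·1) = (15, 5, 11)
w2 = Lw1 = (6·15 + 2·5 + 7·11; 2·15 + 2·5 + 1·11; 7·15 + 1·5 + 3·11) = (177, 51, 143)
Lw2 = (2165, 599, 1719)
w2·Lw2 = 177·2165 + 51·599 + 143·1719 = 659571; w2·w2 = 177·177 + 51·51 + 143·143 = 54379
λ ≈ 659571/54379 = 12.129

λ ≈ 12.129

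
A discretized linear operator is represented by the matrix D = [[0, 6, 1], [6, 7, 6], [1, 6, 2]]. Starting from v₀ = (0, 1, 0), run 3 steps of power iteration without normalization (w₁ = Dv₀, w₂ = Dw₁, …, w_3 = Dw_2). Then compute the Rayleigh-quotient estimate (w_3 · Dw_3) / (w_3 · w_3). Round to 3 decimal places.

w1 = Dv₀ = (6, 7, 6)
w2 = Dw1 = (48, 121, 60)
w3 = Dw2 = (786, 1495, 894)
Dw3 = (9864, 20545, 11544)
w3·Dw3 = 786·9864 + 1495·20545 + 894·11544 = 48788215; w3·w3 = 786·786 + 1495·1495 + 894·894 = 3652057
λ ≈ 48788215/3652057 = 13.359

13.359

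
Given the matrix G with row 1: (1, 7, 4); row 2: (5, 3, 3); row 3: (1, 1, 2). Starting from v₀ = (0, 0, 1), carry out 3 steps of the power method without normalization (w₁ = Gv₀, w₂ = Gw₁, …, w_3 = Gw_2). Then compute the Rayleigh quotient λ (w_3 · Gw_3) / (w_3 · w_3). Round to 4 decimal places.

w1 = Gv₀ = (1·0 + 7·0 + 4·1; 5·0 + 3·0 + 3·1; 1·0 + 1·0 + 2·1) = (4, 3, 2)
w2 = Gw1 = (1·4 + 7·3 + 4·2; 5·4 + 3·3 + 3·2; 1·4 + 1·3 + 2·2) = (33, 35, 11)
w3 = Gw2 = (322, 303, 90)
Gw3 = (2803, 2789, 805)
w3·Gw3 = 322·2803 + 303·2789 + 90·805 = 1820083; w3·w3 = 322·322 + 303·303 + 90·90 = 203593
λ ≈ 1820083/203593 = 8.9398

λ ≈ 8.9398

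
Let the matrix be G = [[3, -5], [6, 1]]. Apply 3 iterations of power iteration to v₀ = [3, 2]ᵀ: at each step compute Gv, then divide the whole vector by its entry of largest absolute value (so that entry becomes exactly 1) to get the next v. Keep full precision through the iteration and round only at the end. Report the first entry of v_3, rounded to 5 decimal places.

Gv0 = (-1.000000, 20.000000); divide by 20.000000 → v1 = (-0.050000, 1.000000)
Gv1 = (-5.150000, 0.700000); divide by -5.150000 → v2 = (1.000000, -0.135922)
Gv2 = (3.679612, 5.864078); divide by 5.864078 → v3 = (0.627483, 1.000000)
Requested entry of v3: -379/-604 = 0.62748

0.62748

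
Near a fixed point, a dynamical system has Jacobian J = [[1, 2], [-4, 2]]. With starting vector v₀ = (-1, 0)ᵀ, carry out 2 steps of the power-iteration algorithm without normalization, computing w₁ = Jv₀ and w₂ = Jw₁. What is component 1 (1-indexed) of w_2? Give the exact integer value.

7

w1 = Jv₀ = (-1, 4)
w2 = Jw1 = (7, 12)
The requested component of w2 is 7.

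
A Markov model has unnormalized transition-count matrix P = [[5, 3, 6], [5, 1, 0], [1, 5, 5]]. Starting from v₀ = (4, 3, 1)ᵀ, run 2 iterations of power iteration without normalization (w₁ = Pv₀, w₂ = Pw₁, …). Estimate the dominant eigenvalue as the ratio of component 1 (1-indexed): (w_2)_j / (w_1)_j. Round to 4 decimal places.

11.0857

w1 = Pv₀ = (35, 23, 24)
w2 = Pw1 = (388, 198, 270)
Ratio at component: 388 / 35 = 11.0857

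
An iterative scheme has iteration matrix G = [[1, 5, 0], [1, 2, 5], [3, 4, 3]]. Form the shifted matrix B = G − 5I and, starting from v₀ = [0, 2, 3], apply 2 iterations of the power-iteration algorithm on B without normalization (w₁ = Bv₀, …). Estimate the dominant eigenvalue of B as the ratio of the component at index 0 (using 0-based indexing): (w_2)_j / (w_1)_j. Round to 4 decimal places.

μ ≈ 0.5000

B = G − 5I has rows (-4, 5, 0); (1, -3, 5); (3, 4, -2)
w1 = Bv₀ = ((-4)·0 + 5·2 + 0·3; 1·0 + (-3)·2 + 5·3; 3·0 + 4·2 + (-2)·3) = (10, 9, 2)
w2 = Bw1 = ((-4)·10 + 5·9 + 0·2; 1·10 + (-3)·9 + 5·2; 3·10 + 4·9 + (-2)·2) = (5, -7, 62)
Ratio: 5/10 = 0.5000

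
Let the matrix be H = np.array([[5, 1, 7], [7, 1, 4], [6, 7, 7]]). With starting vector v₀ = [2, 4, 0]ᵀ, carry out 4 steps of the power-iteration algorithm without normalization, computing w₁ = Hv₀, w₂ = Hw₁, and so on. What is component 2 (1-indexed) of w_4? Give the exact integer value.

73914

w1 = Hv₀ = (5·2 + 1·4 + 7·0; 7·2 + 1·4 + 4·0; 6·2 + 7·4 + 7·0) = (14, 18, 40)
w2 = Hw1 = (5·14 + 1·18 + 7·40; 7·14 + 1·18 + 4·40; 6·14 + 7·18 + 7·40) = (368, 276, 490)
w3 = Hw2 = (5546, 4812, 7570)
w4 = Hw3 = (85532, 73914, 119950)
The requested component of w4 is 73914.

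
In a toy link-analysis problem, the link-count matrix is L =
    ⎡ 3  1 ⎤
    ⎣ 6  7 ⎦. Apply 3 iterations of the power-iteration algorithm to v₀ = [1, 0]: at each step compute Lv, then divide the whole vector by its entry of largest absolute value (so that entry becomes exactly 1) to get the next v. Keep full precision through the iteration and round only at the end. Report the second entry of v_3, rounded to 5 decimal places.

1.00000

Lv0 = (3.000000, 6.000000); divide by 6.000000 → v1 = (0.500000, 1.000000)
Lv1 = (2.500000, 10.000000); divide by 10.000000 → v2 = (0.250000, 1.000000)
Lv2 = (1.750000, 8.500000); divide by 8.500000 → v3 = (0.205882, 1.000000)
Requested entry of v3: 510/510 = 1.00000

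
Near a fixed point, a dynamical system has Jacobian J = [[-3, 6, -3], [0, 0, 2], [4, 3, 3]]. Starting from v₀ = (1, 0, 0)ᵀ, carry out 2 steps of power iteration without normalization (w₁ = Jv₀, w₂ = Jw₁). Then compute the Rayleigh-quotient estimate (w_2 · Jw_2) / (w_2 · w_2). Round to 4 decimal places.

λ ≈ -2.3425

w1 = Jv₀ = (-3, 0, 4)
w2 = Jw1 = (-3, 8, 0)
Jw2 = (57, 0, 12)
w2·Jw2 = (-3)·57 + 8·0 + 0·12 = -171; w2·w2 = (-3)·(-3) + 8·8 + 0·0 = 73
λ ≈ -171/73 = -2.3425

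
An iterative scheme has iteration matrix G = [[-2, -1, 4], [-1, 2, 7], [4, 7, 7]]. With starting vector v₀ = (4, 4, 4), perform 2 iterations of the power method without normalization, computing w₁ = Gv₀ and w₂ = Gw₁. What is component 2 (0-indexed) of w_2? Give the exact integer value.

744

w1 = Gv₀ = (4, 32, 72)
w2 = Gw1 = (248, 564, 744)
The requested component of w2 is 744.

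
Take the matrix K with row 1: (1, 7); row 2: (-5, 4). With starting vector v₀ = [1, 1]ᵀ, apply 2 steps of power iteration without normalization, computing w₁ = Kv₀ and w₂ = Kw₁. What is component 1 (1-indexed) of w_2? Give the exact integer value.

1

w1 = Kv₀ = (8, -1)
w2 = Kw1 = (1, -44)
The requested component of w2 is 1.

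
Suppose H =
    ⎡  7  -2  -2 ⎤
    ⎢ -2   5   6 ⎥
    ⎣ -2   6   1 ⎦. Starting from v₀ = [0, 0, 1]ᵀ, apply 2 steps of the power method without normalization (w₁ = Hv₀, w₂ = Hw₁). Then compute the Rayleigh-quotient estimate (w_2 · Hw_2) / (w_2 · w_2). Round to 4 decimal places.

w1 = Hv₀ = (7·0 + (-2)·0 + (-2)·1; (-2)·0 + 5·0 + 6·1; (-2)·0 + 6·0 + 1·1) = (-2, 6, 1)
w2 = Hw1 = (7·(-2) + (-2)·6 + (-2)·1; (-2)·(-2) + 5·6 + 6·1; (-2)·(-2) + 6·6 + 1·1) = (-28, 40, 41)
Hw2 = (-358, 502, 337)
w2·Hw2 = (-28)·(-358) + 40·502 + 41·337 = 43921; w2·w2 = (-28)·(-28) + 40·40 + 41·41 = 4065
λ ≈ 43921/4065 = 10.8047

10.8047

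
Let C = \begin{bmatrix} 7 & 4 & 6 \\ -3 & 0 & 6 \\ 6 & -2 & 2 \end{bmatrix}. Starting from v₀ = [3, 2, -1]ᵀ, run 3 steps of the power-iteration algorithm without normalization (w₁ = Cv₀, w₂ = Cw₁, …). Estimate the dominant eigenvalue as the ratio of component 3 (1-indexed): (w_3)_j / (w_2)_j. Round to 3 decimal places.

w1 = Cv₀ = (7·3 + 4·2 + 6·(-1); (-3)·3 + 0·2 + 6·(-1); 6·3 + (-2)·2 + 2·(-1)) = (23, -15, 12)
w2 = Cw1 = (7·23 + 4·(-15) + 6·12; (-3)·23 + 0·(-15) + 6·12; 6·23 + (-2)·(-15) + 2·12) = (173, 3, 192)
w3 = Cw2 = (2375, 633, 1416)
Ratio at component: 1416 / 192 = 7.375

λ ≈ 7.375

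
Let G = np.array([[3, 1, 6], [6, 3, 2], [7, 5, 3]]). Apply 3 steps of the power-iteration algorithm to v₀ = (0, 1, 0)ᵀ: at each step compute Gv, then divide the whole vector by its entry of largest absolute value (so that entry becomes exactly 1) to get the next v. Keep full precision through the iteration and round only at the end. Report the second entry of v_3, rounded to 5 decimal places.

Gv0 = (1.000000, 3.000000, 5.000000); divide by 5.000000 → v1 = (0.200000, 0.600000, 1.000000)
Gv1 = (7.200000, 5.000000, 7.400000); divide by 7.400000 → v2 = (0.972973, 0.675676, 1.000000)
Gv2 = (9.594595, 9.864865, 13.189189); divide by 13.189189 → v3 = (0.727459, 0.747951, 1.000000)
Requested entry of v3: 365/488 = 0.74795

0.74795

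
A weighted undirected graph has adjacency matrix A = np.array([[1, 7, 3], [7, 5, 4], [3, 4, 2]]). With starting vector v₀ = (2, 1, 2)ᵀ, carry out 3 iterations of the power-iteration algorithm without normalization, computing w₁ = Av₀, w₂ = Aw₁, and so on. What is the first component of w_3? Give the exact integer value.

2861

w1 = Av₀ = (1·2 + 7·1 + 3·2; 7·2 + 5·1 + 4·2; 3·2 + 4·1 + 2·2) = (15, 27, 14)
w2 = Aw1 = (1·15 + 7·27 + 3·14; 7·15 + 5·27 + 4·14; 3·15 + 4·27 + 2·14) = (246, 296, 181)
w3 = Aw2 = (2861, 3926, 2284)
The requested component of w3 is 2861.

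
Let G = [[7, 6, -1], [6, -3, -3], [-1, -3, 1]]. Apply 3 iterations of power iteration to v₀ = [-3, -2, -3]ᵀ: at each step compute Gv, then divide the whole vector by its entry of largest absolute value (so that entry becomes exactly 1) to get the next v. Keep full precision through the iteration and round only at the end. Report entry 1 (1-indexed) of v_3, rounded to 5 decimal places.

Gv0 = (-30.000000, -3.000000, 6.000000); divide by -30.000000 → v1 = (1.000000, 0.100000, -0.200000)
Gv1 = (7.800000, 6.300000, -1.500000); divide by 7.800000 → v2 = (1.000000, 0.807692, -0.192308)
Gv2 = (12.038462, 4.153846, -3.615385); divide by 12.038462 → v3 = (1.000000, 0.345048, -0.300319)
Requested entry of v3: -2817/-2817 = 1.00000

1.00000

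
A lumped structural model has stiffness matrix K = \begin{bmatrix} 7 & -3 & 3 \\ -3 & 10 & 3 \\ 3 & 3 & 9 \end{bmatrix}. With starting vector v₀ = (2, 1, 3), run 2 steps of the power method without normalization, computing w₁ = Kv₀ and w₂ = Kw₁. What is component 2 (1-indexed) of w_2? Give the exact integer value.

178

w1 = Kv₀ = (7·2 + (-3)·1 + 3·3; (-3)·2 + 10·1 + 3·3; 3·2 + 3·1 + 9·3) = (20, 13, 36)
w2 = Kw1 = (7·20 + (-3)·13 + 3·36; (-3)·20 + 10·13 + 3·36; 3·20 + 3·13 + 9·36) = (209, 178, 423)
The requested component of w2 is 178.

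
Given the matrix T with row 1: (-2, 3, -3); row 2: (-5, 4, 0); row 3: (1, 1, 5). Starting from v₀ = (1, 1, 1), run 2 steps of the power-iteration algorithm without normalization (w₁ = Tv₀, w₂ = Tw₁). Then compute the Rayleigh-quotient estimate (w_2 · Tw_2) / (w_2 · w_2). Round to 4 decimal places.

4.2301

w1 = Tv₀ = ((-2)·1 + 3·1 + (-3)·1; (-5)·1 + 4·1 + 0·1; 1·1 + 1·1 + 5·1) = (-2, -1, 7)
w2 = Tw1 = ((-2)·(-2) + 3·(-1) + (-3)·7; (-5)·(-2) + 4·(-1) + 0·7; 1·(-2) + 1·(-1) + 5·7) = (-20, 6, 32)
Tw2 = (-38, 124, 146)
w2·Tw2 = (-20)·(-38) + 6·124 + 32·146 = 6176; w2·w2 = (-20)·(-20) + 6·6 + 32·32 = 1460
λ ≈ 6176/1460 = 4.2301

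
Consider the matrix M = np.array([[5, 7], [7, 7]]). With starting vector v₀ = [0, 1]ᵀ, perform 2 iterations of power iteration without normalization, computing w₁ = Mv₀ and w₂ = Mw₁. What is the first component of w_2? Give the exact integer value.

w1 = Mv₀ = (5·0 + 7·1; 7·0 + 7·1) = (7, 7)
w2 = Mw1 = (5·7 + 7·7; 7·7 + 7·7) = (84, 98)
The requested component of w2 is 84.

84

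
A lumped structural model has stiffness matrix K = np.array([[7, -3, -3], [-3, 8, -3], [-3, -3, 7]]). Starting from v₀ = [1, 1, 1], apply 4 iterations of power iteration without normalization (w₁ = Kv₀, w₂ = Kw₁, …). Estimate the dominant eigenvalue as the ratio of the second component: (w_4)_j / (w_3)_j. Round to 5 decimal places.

λ ≈ 10.47826

w1 = Kv₀ = (1, 2, 1)
w2 = Kw1 = (-2, 10, -2)
w3 = Kw2 = (-38, 92, -38)
w4 = Kw3 = (-428, 964, -428)
Ratio at component: 964 / 92 = 10.47826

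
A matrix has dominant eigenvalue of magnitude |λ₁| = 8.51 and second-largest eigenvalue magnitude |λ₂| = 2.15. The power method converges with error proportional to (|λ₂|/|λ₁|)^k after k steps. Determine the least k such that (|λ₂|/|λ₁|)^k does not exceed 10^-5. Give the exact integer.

|λ₂/λ₁| = 2.15/8.51 = 0.25264
Need k ≥ ln(10^-5) / ln(0.25264) = -11.5129 / -1.3758 ≈ 8.368
Smallest integer k satisfying the bound: 9

9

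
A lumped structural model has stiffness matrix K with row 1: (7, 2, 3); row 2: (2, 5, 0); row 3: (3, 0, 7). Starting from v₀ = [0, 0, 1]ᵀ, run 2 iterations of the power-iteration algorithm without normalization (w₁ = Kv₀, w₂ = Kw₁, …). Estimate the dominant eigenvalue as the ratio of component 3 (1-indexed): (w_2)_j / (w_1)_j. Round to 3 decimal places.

8.286

w1 = Kv₀ = (7·0 + 2·0 + 3·1; 2·0 + 5·0 + 0·1; 3·0 + 0·0 + 7·1) = (3, 0, 7)
w2 = Kw1 = (7·3 + 2·0 + 3·7; 2·3 + 5·0 + 0·7; 3·3 + 0·0 + 7·7) = (42, 6, 58)
Ratio at component: 58 / 7 = 8.286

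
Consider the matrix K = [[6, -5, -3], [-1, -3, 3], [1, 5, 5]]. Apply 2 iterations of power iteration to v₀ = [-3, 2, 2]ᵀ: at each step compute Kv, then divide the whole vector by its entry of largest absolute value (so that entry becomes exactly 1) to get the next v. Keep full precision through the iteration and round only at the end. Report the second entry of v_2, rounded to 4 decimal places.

-0.2815

Kv0 = (-34.00000, 3.00000, 17.00000); divide by -34.00000 → v1 = (1.00000, -0.08824, -0.50000)
Kv1 = (7.94118, -2.23529, -1.94118); divide by 7.94118 → v2 = (1.00000, -0.28148, -0.24444)
Requested entry of v2: 76/-270 = -0.2815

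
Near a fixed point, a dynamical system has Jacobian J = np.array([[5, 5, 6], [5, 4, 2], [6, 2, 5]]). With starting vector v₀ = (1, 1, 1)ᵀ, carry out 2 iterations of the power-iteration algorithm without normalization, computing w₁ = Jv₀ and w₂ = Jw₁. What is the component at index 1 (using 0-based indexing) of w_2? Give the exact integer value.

w1 = Jv₀ = (5·1 + 5·1 + 6·1; 5·1 + 4·1 + 2·1; 6·1 + 2·1 + 5·1) = (16, 11, 13)
w2 = Jw1 = (5·16 + 5·11 + 6·13; 5·16 + 4·11 + 2·13; 6·16 + 2·11 + 5·13) = (213, 150, 183)
The requested component of w2 is 150.

150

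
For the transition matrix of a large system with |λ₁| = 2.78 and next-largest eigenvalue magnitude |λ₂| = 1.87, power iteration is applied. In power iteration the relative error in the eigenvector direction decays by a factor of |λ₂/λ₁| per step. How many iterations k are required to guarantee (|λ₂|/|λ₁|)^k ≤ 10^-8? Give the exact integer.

47

|λ₂/λ₁| = 1.87/2.78 = 0.67266
Need k ≥ ln(10^-8) / ln(0.67266) = -18.4207 / -0.3965 ≈ 46.457
Smallest integer k satisfying the bound: 47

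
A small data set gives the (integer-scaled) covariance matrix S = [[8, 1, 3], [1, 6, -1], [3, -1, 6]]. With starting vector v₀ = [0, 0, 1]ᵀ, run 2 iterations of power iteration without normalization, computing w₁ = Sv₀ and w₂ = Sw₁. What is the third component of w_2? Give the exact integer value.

46

w1 = Sv₀ = (3, -1, 6)
w2 = Sw1 = (41, -9, 46)
The requested component of w2 is 46.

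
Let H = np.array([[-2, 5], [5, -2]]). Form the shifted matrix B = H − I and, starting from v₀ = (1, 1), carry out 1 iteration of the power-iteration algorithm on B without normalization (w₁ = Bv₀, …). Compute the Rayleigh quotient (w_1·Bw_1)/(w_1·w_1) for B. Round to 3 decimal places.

B = H − I has rows (-3, 5); (5, -3)
w1 = Bv₀ = ((-3)·1 + 5·1; 5·1 + (-3)·1) = (2, 2)
Bw1 = (4, 4)
w1·Bw1 = 16; w1·w1 = 8; μ ≈ 16/8 = 2.000

μ ≈ 2.000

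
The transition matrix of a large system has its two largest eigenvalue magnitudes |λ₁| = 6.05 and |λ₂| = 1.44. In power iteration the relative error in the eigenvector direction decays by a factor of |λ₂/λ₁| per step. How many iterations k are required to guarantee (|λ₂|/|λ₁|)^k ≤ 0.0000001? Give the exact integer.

12

|λ₂/λ₁| = 1.44/6.05 = 0.23802
Need k ≥ ln(0.0000001) / ln(0.23802) = -16.1181 / -1.4354 ≈ 11.229
Smallest integer k satisfying the bound: 12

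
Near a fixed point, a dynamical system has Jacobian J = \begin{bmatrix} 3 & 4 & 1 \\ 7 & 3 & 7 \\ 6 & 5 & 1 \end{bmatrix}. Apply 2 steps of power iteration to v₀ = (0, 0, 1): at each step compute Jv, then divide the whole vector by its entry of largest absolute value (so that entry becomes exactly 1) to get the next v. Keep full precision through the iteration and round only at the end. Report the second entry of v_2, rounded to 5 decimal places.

Jv0 = (1.000000, 7.000000, 1.000000); divide by 7.000000 → v1 = (0.142857, 1.000000, 0.142857)
Jv1 = (4.571429, 5.000000, 6.000000); divide by 6.000000 → v2 = (0.761905, 0.833333, 1.000000)
Requested entry of v2: 35/42 = 0.83333

0.83333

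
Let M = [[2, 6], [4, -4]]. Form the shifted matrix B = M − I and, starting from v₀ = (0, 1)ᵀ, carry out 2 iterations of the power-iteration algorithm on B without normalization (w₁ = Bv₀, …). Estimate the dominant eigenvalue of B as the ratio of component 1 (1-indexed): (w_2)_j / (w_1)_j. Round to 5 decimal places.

B = M − I has rows (1, 6); (4, -5)
w1 = Bv₀ = (1·0 + 6·1; 4·0 + (-5)·1) = (6, -5)
w2 = Bw1 = (1·6 + 6·(-5); 4·6 + (-5)·(-5)) = (-24, 49)
Ratio: -24/6 = -4.00000

μ ≈ -4.00000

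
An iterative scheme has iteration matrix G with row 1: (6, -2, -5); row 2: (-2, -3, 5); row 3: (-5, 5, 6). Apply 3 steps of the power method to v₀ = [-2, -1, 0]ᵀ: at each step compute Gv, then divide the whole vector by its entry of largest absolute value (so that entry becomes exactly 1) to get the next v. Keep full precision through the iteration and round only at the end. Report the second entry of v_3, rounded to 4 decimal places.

0.5372

Gv0 = (-10.00000, 7.00000, 5.00000); divide by -10.00000 → v1 = (1.00000, -0.70000, -0.50000)
Gv1 = (9.90000, -2.40000, -11.50000); divide by -11.50000 → v2 = (-0.86087, 0.20870, 1.00000)
Gv2 = (-10.58261, 6.09565, 11.34783); divide by 11.34783 → v3 = (-0.93257, 0.53716, 1.00000)
Requested entry of v3: 701/1305 = 0.5372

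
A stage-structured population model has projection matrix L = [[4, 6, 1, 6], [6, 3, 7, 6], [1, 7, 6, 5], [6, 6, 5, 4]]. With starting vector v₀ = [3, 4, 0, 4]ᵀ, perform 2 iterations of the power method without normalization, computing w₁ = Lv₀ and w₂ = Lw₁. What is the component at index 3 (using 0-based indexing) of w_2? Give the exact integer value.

1171

w1 = Lv₀ = (4·3 + 6·4 + 1·0 + 6·4; 6·3 + 3·4 + 7·0 + 6·4; 1·3 + 7·4 + 6·0 + 5·4; 6·3 + 6·4 + 5·0 + 4·4) = (60, 54, 51, 58)
w2 = Lw1 = (4·60 + 6·54 + 1·51 + 6·58; 6·60 + 3·54 + 7·51 + 6·58; 1·60 + 7·54 + 6·51 + 5·58; 6·60 + 6·54 + 5·51 + 4·58) = (963, 1227, 1034, 1171)
The requested component of w2 is 1171.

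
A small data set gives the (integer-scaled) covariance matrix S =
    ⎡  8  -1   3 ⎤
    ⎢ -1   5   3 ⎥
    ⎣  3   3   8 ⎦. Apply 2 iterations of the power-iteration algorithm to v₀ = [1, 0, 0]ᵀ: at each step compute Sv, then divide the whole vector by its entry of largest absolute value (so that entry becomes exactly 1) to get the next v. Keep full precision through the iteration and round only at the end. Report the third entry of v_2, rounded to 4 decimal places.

0.6081

Sv0 = (8.00000, -1.00000, 3.00000); divide by 8.00000 → v1 = (1.00000, -0.12500, 0.37500)
Sv1 = (9.25000, -0.50000, 5.62500); divide by 9.25000 → v2 = (1.00000, -0.05405, 0.60811)
Requested entry of v2: 45/74 = 0.6081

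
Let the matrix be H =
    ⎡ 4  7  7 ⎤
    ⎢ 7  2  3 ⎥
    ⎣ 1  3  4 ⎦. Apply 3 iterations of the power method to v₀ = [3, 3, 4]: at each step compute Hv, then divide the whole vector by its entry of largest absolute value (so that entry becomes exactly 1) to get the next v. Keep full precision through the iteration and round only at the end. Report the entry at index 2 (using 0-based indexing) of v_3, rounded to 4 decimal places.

0.4042

Hv0 = (61.00000, 39.00000, 28.00000); divide by 61.00000 → v1 = (1.00000, 0.63934, 0.45902)
Hv1 = (11.68852, 9.65574, 4.75410); divide by 11.68852 → v2 = (1.00000, 0.82609, 0.40673)
Hv2 = (12.62973, 9.87237, 5.10519); divide by 12.62973 → v3 = (1.00000, 0.78168, 0.40422)
Requested entry of v3: 3640/9005 = 0.4042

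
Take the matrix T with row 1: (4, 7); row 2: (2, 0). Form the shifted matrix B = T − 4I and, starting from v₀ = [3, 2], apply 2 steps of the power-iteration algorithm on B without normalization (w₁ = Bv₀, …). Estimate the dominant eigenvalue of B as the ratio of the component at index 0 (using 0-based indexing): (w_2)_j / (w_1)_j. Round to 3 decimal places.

-1.000

B = T − 4I has rows (0, 7); (2, -4)
w1 = Bv₀ = (14, -2)
w2 = Bw1 = (-14, 36)
Ratio: -14/14 = -1.000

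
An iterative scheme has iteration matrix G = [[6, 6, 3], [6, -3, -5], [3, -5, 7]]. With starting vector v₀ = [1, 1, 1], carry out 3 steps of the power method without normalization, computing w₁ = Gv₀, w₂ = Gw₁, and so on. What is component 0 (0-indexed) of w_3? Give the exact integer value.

1254

w1 = Gv₀ = (15, -2, 5)
w2 = Gw1 = (93, 71, 90)
w3 = Gw2 = (1254, -105, 554)
The requested component of w3 is 1254.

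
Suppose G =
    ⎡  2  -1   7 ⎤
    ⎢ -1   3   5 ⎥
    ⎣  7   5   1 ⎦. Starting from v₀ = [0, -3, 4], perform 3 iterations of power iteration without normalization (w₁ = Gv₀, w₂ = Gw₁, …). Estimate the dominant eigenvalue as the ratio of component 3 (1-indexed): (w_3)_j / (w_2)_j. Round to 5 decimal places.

w1 = Gv₀ = (31, 11, -11)
w2 = Gw1 = (-26, -53, 261)
w3 = Gw2 = (1828, 1172, -186)
Ratio at component: -186 / 261 = -0.71264

-0.71264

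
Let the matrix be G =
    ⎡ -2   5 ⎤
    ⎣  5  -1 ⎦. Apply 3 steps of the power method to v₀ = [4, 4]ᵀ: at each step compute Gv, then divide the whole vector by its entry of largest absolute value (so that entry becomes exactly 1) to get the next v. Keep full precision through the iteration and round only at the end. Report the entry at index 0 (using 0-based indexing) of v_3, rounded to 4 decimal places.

Gv0 = (12.00000, 16.00000); divide by 16.00000 → v1 = (0.75000, 1.00000)
Gv1 = (3.50000, 2.75000); divide by 3.50000 → v2 = (1.00000, 0.78571)
Gv2 = (1.92857, 4.21429); divide by 4.21429 → v3 = (0.45763, 1.00000)
Requested entry of v3: 108/236 = 0.4576

0.4576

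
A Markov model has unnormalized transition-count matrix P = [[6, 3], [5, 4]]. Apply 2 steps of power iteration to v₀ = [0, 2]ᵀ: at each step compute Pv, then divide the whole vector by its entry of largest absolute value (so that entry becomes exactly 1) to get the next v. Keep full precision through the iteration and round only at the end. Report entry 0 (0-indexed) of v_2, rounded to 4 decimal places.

0.9677

Pv0 = (6.00000, 8.00000); divide by 8.00000 → v1 = (0.75000, 1.00000)
Pv1 = (7.50000, 7.75000); divide by 7.75000 → v2 = (0.96774, 1.00000)
Requested entry of v2: 60/62 = 0.9677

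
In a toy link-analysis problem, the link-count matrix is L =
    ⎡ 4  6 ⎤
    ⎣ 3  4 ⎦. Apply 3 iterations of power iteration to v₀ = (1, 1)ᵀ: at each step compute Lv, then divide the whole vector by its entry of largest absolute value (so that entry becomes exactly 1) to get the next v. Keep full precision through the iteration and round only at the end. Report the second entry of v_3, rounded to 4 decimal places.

0.7071

Lv0 = (10.00000, 7.00000); divide by 10.00000 → v1 = (1.00000, 0.70000)
Lv1 = (8.20000, 5.80000); divide by 8.20000 → v2 = (1.00000, 0.70732)
Lv2 = (8.24390, 5.82927); divide by 8.24390 → v3 = (1.00000, 0.70710)
Requested entry of v3: 478/676 = 0.7071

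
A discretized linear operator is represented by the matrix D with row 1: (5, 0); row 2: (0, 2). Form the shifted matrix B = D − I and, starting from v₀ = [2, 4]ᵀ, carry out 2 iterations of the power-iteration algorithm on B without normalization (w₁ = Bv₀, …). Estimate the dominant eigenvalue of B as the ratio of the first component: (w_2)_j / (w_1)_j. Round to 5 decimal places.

μ ≈ 4.00000

B = D − I has rows (4, 0); (0, 1)
w1 = Bv₀ = (4·2 + 0·4; 0·2 + 1·4) = (8, 4)
w2 = Bw1 = (4·8 + 0·4; 0·8 + 1·4) = (32, 4)
Ratio: 32/8 = 4.00000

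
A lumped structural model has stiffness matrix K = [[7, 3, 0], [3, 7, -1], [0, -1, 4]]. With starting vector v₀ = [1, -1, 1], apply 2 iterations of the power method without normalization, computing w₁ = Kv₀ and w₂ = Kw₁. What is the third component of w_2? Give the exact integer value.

w1 = Kv₀ = (4, -5, 5)
w2 = Kw1 = (13, -28, 25)
The requested component of w2 is 25.

25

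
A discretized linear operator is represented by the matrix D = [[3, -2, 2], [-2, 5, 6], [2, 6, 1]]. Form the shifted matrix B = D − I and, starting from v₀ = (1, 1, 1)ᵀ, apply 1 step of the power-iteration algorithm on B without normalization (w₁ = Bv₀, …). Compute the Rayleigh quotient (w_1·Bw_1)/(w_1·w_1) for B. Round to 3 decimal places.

7.818

B = D − I has rows (2, -2, 2); (-2, 4, 6); (2, 6, 0)
w1 = Bv₀ = (2·1 + (-2)·1 + 2·1; (-2)·1 + 4·1 + 6·1; 2·1 + 6·1 + 0·1) = (2, 8, 8)
Bw1 = (4, 76, 52)
w1·Bw1 = 1032; w1·w1 = 132; μ ≈ 1032/132 = 7.818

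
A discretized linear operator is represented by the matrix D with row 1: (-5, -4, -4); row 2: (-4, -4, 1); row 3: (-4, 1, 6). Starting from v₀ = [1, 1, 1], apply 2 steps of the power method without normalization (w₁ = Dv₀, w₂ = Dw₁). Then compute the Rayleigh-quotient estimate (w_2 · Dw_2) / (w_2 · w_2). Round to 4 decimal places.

-6.9290

w1 = Dv₀ = ((-5)·1 + (-4)·1 + (-4)·1; (-4)·1 + (-4)·1 + 1·1; (-4)·1 + 1·1 + 6·1) = (-13, -7, 3)
w2 = Dw1 = ((-5)·(-13) + (-4)·(-7) + (-4)·3; (-4)·(-13) + (-4)·(-7) + 1·3; (-4)·(-13) + 1·(-7) + 6·3) = (81, 83, 63)
Dw2 = (-989, -593, 137)
w2·Dw2 = 81·(-989) + 83·(-593) + 63·137 = -120697; w2·w2 = 81·81 + 83·83 + 63·63 = 17419
λ ≈ -120697/17419 = -6.9290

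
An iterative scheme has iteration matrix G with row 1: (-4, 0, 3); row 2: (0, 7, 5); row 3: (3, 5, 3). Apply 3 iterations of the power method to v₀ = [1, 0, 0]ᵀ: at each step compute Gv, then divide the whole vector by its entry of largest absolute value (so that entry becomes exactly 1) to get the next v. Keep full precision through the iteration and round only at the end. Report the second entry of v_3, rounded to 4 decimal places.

0.6383

Gv0 = (-4.00000, 0.00000, 3.00000); divide by -4.00000 → v1 = (1.00000, 0.00000, -0.75000)
Gv1 = (-6.25000, -3.75000, 0.75000); divide by -6.25000 → v2 = (1.00000, 0.60000, -0.12000)
Gv2 = (-4.36000, 3.60000, 5.64000); divide by 5.64000 → v3 = (-0.77305, 0.63830, 1.00000)
Requested entry of v3: 90/141 = 0.6383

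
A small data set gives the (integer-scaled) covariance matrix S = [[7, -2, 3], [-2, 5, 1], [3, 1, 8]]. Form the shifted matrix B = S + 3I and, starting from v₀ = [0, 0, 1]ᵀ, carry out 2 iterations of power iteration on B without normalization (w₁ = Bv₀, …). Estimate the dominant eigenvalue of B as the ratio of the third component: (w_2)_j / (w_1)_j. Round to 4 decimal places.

11.9091

B = S + 3I has rows (10, -2, 3); (-2, 8, 1); (3, 1, 11)
w1 = Bv₀ = (3, 1, 11)
w2 = Bw1 = (61, 13, 131)
Ratio: 131/11 = 11.9091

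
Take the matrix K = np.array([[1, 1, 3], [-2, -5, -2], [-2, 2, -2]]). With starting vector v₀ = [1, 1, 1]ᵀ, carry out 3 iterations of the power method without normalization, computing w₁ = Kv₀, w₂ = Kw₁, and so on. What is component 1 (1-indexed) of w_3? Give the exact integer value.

-43

w1 = Kv₀ = (5, -9, -2)
w2 = Kw1 = (-10, 39, -24)
w3 = Kw2 = (-43, -127, 146)
The requested component of w3 is -43.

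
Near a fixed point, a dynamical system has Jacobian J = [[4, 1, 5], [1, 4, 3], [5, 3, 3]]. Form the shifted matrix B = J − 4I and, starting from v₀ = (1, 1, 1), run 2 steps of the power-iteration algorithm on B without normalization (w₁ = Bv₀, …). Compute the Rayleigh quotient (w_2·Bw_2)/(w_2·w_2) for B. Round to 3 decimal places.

5.813

B = J − 4I has rows (0, 1, 5); (1, 0, 3); (5, 3, -1)
w1 = Bv₀ = (6, 4, 7)
w2 = Bw1 = (39, 27, 35)
Bw2 = (202, 144, 241)
w2·Bw2 = 20201; w2·w2 = 3475; μ ≈ 20201/3475 = 5.813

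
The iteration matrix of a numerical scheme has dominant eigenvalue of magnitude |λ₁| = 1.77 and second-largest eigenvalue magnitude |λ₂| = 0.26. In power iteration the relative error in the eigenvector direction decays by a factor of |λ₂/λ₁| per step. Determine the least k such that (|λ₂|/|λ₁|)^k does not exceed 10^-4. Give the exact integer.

|λ₂/λ₁| = 0.26/1.77 = 0.14689
Need k ≥ ln(10^-4) / ln(0.14689) = -9.2103 / -1.9181 ≈ 4.802
Smallest integer k satisfying the bound: 5

5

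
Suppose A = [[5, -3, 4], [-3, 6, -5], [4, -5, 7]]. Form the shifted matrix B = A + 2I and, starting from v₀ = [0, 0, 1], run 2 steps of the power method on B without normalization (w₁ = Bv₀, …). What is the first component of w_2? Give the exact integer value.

B = A + 2I has rows (7, -3, 4); (-3, 8, -5); (4, -5, 9)
w1 = Bv₀ = (7·0 + (-3)·0 + 4·1; (-3)·0 + 8·0 + (-5)·1; 4·0 + (-5)·0 + 9·1) = (4, -5, 9)
w2 = Bw1 = (7·4 + (-3)·(-5) + 4·9; (-3)·4 + 8·(-5) + (-5)·9; 4·4 + (-5)·(-5) + 9·9) = (79, -97, 122)
Requested component of w2: 79

79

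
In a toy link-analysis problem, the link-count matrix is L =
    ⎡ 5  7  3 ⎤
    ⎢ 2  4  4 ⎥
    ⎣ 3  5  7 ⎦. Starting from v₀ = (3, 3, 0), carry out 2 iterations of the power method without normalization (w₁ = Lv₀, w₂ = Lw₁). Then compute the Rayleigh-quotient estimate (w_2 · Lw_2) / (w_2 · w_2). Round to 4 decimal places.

λ ≈ 12.9160

w1 = Lv₀ = (5·3 + 7·3 + 3·0; 2·3 + 4·3 + 4·0; 3·3 + 5·3 + 7·0) = (36, 18, 24)
w2 = Lw1 = (5·36 + 7·18 + 3·24; 2·36 + 4·18 + 4·24; 3·36 + 5·18 + 7·24) = (378, 240, 366)
Lw2 = (4668, 3180, 4896)
w2·Lw2 = 378·4668 + 240·3180 + 366·4896 = 4319640; w2·w2 = 378·378 + 240·240 + 366·366 = 334440
λ ≈ 4319640/334440 = 12.9160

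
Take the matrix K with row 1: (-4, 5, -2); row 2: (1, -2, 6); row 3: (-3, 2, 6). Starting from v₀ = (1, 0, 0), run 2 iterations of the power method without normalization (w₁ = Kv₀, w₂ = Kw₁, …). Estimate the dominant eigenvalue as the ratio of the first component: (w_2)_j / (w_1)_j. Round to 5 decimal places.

w1 = Kv₀ = (-4, 1, -3)
w2 = Kw1 = (27, -24, -4)
Ratio at component: 27 / -4 = -6.75000

λ ≈ -6.75000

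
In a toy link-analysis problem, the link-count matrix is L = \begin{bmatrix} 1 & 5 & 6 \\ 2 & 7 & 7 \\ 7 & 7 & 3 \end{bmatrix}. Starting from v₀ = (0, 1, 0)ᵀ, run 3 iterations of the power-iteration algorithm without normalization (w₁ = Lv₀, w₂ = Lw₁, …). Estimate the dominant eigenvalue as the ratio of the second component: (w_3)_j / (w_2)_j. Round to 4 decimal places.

15.3241

w1 = Lv₀ = (1·0 + 5·1 + 6·0; 2·0 + 7·1 + 7·0; 7·0 + 7·1 + 3·0) = (5, 7, 7)
w2 = Lw1 = (1·5 + 5·7 + 6·7; 2·5 + 7·7 + 7·7; 7·5 + 7·7 + 3·7) = (82, 108, 105)
w3 = Lw2 = (1252, 1655, 1645)
Ratio at component: 1655 / 108 = 15.3241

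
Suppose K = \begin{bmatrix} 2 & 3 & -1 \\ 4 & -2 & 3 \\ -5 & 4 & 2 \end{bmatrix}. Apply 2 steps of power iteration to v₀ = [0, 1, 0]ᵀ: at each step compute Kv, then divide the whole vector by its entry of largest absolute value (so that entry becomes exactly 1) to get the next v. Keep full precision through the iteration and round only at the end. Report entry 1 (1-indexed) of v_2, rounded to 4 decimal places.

-0.1429

Kv0 = (3.00000, -2.00000, 4.00000); divide by 4.00000 → v1 = (0.75000, -0.50000, 1.00000)
Kv1 = (-1.00000, 7.00000, -3.75000); divide by 7.00000 → v2 = (-0.14286, 1.00000, -0.53571)
Requested entry of v2: -4/28 = -0.1429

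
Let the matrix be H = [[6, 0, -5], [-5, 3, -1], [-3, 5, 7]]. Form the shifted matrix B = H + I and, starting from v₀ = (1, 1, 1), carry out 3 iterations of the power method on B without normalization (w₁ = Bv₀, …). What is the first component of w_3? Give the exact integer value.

-572

B = H + I has rows (7, 0, -5); (-5, 4, -1); (-3, 5, 8)
w1 = Bv₀ = (2, -2, 10)
w2 = Bw1 = (-36, -28, 64)
w3 = Bw2 = (-572, 4, 480)
Requested component of w3: -572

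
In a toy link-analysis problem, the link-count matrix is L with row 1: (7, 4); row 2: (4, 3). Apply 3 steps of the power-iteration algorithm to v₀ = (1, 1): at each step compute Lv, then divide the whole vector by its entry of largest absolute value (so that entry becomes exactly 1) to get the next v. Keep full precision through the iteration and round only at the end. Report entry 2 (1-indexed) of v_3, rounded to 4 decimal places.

0.6181

Lv0 = (11.00000, 7.00000); divide by 11.00000 → v1 = (1.00000, 0.63636)
Lv1 = (9.54545, 5.90909); divide by 9.54545 → v2 = (1.00000, 0.61905)
Lv2 = (9.47619, 5.85714); divide by 9.47619 → v3 = (1.00000, 0.61809)
Requested entry of v3: 615/995 = 0.6181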